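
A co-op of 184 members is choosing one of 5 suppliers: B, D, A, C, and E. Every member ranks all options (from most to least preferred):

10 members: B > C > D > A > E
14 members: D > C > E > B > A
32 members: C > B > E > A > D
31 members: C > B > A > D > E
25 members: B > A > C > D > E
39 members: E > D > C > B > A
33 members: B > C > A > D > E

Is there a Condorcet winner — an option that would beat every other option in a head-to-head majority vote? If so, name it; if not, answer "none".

C

C vs B: 116–68 for C.
C vs D: 131–53 for C.
C vs A: 159–25 for C.
C vs E: 145–39 for C.
C beats every other option head-to-head.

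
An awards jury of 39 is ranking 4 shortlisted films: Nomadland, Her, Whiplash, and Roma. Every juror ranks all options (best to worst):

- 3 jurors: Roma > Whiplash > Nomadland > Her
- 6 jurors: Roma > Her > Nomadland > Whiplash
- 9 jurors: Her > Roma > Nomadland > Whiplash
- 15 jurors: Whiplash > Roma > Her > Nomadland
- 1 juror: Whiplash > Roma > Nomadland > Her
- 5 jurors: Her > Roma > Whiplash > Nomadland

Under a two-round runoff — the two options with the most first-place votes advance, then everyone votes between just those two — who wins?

Her

Round 1 first-place votes: Nomadland 0, Her 14, Whiplash 16, Roma 9.
Whiplash and Her advance.
Runoff: Whiplash is preferred to Her by 19 voters; Her by 20.
Her wins the runoff.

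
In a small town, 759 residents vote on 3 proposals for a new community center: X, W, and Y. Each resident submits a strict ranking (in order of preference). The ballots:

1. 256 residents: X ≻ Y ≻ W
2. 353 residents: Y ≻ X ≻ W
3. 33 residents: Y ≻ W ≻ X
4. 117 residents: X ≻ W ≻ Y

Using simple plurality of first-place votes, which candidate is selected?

First-place votes: X 373, W 0, Y 386.
Y has the most first-place votes.

Y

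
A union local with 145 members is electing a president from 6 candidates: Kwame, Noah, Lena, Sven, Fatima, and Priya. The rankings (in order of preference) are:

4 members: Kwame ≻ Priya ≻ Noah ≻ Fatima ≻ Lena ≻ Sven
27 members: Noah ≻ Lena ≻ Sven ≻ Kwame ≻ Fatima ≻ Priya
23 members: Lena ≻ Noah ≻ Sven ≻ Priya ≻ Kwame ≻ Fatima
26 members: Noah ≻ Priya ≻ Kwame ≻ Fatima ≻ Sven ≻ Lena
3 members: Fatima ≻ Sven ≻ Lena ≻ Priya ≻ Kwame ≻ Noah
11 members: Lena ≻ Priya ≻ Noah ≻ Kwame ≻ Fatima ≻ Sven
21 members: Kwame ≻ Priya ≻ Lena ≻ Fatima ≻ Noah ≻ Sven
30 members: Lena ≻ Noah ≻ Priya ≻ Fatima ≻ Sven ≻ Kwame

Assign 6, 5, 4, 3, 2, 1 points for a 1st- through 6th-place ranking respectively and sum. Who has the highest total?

Kwame: 4·6 + 27·3 + 23·2 + 26·4 + 3·2 + 11·3 + 21·6 + 30·1 = 450
Noah: 4·4 + 27·6 + 23·5 + 26·6 + 3·1 + 11·4 + 21·2 + 30·5 = 688
Lena: 4·2 + 27·5 + 23·6 + 26·1 + 3·4 + 11·6 + 21·4 + 30·6 = 649
Sven: 4·1 + 27·4 + 23·4 + 26·2 + 3·5 + 11·1 + 21·1 + 30·2 = 363
Fatima: 4·3 + 27·2 + 23·1 + 26·3 + 3·6 + 11·2 + 21·3 + 30·3 = 360
Priya: 4·5 + 27·1 + 23·3 + 26·5 + 3·3 + 11·5 + 21·5 + 30·4 = 535
Noah has the highest Borda score (688).

Noah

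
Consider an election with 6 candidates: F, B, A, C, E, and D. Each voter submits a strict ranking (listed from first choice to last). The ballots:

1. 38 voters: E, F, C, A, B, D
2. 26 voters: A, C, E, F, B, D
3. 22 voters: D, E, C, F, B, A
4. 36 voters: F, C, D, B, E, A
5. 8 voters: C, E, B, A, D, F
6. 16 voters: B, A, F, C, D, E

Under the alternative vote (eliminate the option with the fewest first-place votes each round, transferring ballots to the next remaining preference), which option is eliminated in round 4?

Round 1: F 36, B 16, A 26, C 8, E 38, D 22. Eliminate C.
Round 2: F 36, B 16, A 26, E 46, D 22. Eliminate B.
Round 3: F 36, A 42, E 46, D 22. Eliminate D.
Round 4: F 36, A 42, E 68. Eliminate F.

F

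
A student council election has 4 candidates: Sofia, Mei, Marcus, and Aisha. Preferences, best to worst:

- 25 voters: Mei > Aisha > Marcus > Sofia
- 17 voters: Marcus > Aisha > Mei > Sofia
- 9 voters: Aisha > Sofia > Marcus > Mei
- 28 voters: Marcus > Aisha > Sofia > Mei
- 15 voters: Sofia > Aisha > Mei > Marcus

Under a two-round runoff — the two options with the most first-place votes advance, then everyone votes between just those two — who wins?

Marcus

Round 1 first-place votes: Sofia 15, Mei 25, Marcus 45, Aisha 9.
Marcus and Mei advance.
Runoff: Marcus is preferred to Mei by 54 voters; Mei by 40.
Marcus wins the runoff.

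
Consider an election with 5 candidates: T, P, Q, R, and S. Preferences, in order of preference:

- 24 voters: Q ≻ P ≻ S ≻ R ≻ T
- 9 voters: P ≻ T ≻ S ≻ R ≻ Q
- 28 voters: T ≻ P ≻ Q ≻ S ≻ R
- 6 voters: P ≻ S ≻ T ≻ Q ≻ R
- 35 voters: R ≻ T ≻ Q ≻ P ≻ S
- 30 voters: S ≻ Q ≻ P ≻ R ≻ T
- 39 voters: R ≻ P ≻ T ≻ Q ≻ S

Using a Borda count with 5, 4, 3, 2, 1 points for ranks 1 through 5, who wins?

P

T: 24·1 + 9·4 + 28·5 + 6·3 + 35·4 + 30·1 + 39·3 = 505
P: 24·4 + 9·5 + 28·4 + 6·5 + 35·2 + 30·3 + 39·4 = 599
Q: 24·5 + 9·1 + 28·3 + 6·2 + 35·3 + 30·4 + 39·2 = 528
R: 24·2 + 9·2 + 28·1 + 6·1 + 35·5 + 30·2 + 39·5 = 530
S: 24·3 + 9·3 + 28·2 + 6·4 + 35·1 + 30·5 + 39·1 = 403
P has the highest Borda score (599).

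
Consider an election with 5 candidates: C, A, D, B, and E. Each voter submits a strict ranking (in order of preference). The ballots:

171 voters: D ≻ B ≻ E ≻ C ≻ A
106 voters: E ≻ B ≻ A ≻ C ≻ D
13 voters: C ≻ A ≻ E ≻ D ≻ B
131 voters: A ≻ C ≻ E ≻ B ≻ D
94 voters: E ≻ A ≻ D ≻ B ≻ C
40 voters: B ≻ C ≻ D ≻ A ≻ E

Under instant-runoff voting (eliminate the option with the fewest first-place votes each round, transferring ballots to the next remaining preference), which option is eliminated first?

Round 1: C 13, A 131, D 171, B 40, E 200. Eliminate C.

C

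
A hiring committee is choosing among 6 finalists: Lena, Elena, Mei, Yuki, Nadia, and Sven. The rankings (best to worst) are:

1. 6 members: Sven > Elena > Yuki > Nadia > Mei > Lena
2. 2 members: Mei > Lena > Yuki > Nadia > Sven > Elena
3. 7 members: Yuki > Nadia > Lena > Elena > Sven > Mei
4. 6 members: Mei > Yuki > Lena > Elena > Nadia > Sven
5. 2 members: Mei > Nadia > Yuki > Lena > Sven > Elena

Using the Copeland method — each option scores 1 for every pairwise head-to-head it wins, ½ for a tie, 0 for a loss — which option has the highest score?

Yuki

Lena: beats Elena and Sven; loses to Mei, Yuki, and Nadia → score 2.
Elena: beats Mei, Nadia, and Sven; loses to Lena and Yuki → score 3.
Mei: beats Lena; loses to Elena, Yuki, Nadia, and Sven → score 1.
Yuki: beats Lena, Elena, Mei, Nadia, and Sven → score 5.
Nadia: beats Lena, Mei, and Sven; loses to Elena and Yuki → score 3.
Sven: beats Mei; loses to Lena, Elena, Yuki, and Nadia → score 1.
Yuki has the best pairwise record.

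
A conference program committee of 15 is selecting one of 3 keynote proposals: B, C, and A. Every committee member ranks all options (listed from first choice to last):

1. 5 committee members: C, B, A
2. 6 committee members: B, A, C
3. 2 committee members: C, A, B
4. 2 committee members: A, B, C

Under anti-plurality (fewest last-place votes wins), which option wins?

Last-place votes: B 2, C 8, A 5.
B is ranked last by the fewest voters, so B wins.

B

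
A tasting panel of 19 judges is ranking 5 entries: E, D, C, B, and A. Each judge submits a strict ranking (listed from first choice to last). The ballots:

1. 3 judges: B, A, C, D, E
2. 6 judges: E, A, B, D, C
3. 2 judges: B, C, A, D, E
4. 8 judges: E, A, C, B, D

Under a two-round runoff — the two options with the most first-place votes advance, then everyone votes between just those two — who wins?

E

Round 1 first-place votes: E 14, D 0, C 0, B 5, A 0.
E and B advance.
Runoff: E is preferred to B by 14 voters; B by 5.
E wins the runoff.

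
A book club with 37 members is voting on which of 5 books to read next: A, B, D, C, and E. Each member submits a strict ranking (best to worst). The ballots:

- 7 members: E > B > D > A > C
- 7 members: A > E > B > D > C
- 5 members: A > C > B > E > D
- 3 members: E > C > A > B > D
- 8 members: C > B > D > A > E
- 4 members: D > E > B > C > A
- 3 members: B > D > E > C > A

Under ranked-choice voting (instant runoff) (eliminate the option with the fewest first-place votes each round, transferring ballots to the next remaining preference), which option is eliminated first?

Round 1: A 12, B 3, D 4, C 8, E 10. Eliminate B.

B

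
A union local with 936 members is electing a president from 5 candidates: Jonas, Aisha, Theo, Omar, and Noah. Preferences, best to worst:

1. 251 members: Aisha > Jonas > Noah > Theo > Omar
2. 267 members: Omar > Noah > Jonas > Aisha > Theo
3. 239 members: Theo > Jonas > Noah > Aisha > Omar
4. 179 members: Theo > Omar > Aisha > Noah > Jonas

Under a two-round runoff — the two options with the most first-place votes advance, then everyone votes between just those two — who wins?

Round 1 first-place votes: Jonas 0, Aisha 251, Theo 418, Omar 267, Noah 0.
Theo and Omar advance.
Runoff: Theo is preferred to Omar by 669 voters; Omar by 267.
Theo wins the runoff.

Theo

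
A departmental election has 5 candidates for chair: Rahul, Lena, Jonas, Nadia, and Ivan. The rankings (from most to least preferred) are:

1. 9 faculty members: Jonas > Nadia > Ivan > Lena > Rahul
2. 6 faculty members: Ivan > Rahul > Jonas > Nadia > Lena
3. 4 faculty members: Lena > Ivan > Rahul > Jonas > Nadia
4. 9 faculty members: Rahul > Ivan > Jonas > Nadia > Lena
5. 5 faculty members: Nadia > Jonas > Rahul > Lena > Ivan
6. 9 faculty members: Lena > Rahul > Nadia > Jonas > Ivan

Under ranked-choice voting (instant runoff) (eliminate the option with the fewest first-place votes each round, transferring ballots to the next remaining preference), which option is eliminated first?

Nadia

Round 1: Rahul 9, Lena 13, Jonas 9, Nadia 5, Ivan 6. Eliminate Nadia.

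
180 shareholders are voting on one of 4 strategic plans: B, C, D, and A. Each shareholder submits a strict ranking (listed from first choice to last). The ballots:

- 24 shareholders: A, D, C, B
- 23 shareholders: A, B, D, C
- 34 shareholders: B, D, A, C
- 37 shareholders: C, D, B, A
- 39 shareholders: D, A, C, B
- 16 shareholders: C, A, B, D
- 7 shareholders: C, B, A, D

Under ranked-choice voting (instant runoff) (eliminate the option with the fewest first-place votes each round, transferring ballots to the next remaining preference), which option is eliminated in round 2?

Round 1: B 34, C 60, D 39, A 47. Eliminate B.
Round 2: C 60, D 73, A 47. Eliminate A.

A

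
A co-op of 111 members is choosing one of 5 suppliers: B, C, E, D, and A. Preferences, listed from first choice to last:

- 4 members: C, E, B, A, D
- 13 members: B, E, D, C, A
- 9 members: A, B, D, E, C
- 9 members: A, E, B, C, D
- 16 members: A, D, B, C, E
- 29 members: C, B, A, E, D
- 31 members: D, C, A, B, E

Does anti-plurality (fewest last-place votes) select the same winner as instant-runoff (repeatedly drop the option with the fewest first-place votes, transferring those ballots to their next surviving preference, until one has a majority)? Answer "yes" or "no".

Anti-plurality — last-place votes: B 0, C 9, E 47, D 42, A 13. Winner: B.
Instant-runoff — R1 B 13, C 33, E 0, D 31, A 34 (E out); R2 B 13, C 33, D 31, A 34 (B out); R3 C 33, D 44, A 34 (C out); R4 D 44, A 67 (A winner). Winner: A.
The two methods disagree.

no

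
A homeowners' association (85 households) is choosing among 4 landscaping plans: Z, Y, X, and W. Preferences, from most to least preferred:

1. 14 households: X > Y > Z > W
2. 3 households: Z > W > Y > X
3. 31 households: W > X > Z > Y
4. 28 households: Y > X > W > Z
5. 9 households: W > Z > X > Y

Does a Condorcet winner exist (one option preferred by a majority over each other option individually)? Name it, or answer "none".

W vs Z: 68–17 for W.
W vs Y: 43–42 for W.
W vs X: 43–42 for W.
W beats every other option head-to-head.

W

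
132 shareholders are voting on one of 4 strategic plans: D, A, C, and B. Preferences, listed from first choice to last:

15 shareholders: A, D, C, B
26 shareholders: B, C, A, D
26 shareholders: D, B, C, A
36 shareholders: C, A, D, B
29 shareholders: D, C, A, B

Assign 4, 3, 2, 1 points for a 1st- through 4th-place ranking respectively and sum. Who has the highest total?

D: 15·3 + 26·1 + 26·4 + 36·2 + 29·4 = 363
A: 15·4 + 26·2 + 26·1 + 36·3 + 29·2 = 304
C: 15·2 + 26·3 + 26·2 + 36·4 + 29·3 = 391
B: 15·1 + 26·4 + 26·3 + 36·1 + 29·1 = 262
C has the highest Borda score (391).

C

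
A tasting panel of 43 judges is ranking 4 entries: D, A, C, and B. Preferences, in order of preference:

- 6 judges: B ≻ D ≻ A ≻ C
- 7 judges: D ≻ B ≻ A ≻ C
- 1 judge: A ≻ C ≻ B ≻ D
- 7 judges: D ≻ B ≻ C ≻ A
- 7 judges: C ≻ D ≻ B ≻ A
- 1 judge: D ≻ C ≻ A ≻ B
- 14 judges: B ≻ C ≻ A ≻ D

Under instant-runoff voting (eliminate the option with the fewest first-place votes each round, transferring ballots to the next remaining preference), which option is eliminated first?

A

Round 1: D 15, A 1, C 7, B 20. Eliminate A.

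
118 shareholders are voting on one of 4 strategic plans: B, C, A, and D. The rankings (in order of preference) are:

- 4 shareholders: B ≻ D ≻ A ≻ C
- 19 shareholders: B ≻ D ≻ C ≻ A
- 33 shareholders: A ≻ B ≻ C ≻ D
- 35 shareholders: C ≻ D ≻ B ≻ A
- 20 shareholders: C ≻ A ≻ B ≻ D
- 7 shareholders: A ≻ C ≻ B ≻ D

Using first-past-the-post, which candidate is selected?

First-place votes: B 23, C 55, A 40, D 0.
C has the most first-place votes.

C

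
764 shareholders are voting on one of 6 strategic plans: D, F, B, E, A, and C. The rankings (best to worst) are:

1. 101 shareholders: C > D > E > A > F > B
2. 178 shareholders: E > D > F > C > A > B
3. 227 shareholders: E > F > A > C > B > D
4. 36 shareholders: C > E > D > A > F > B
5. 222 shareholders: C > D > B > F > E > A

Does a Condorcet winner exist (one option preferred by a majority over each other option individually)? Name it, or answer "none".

E vs D: 441–323 for E.
E vs F: 542–222 for E.
E vs B: 542–222 for E.
E vs A: 764–0 for E.
E vs C: 405–359 for E.
E beats every other option head-to-head.

E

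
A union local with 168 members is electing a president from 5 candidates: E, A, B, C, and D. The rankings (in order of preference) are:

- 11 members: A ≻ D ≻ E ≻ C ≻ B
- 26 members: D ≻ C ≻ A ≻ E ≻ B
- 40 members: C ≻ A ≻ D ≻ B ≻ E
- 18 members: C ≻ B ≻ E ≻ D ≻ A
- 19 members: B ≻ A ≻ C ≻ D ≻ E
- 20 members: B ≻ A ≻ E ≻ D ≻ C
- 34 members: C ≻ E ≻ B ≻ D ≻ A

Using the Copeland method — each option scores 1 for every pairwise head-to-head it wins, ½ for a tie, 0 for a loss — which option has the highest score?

C

E: loses to A, B, C, and D → score 0.
A: beats E and D; loses to B and C → score 2.
B: beats E, A, and D; loses to C → score 3.
C: beats E, A, B, and D → score 4.
D: beats E; loses to A, B, and C → score 1.
C has the best pairwise record.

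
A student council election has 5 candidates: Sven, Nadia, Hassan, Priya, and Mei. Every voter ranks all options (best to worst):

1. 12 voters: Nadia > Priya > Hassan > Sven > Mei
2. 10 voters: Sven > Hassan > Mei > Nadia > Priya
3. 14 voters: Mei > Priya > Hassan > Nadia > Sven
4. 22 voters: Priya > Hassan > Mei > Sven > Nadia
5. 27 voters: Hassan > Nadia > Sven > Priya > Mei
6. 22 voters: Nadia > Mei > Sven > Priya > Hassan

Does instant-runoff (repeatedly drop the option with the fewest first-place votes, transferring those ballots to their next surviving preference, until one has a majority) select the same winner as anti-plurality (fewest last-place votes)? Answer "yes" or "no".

Instant-runoff — R1 Sven 10, Nadia 34, Hassan 27, Priya 22, Mei 14 (Sven out); R2 Nadia 34, Hassan 37, Priya 22, Mei 14 (Mei out); R3 Nadia 34, Hassan 37, Priya 36 (Nadia out); R4 Hassan 37, Priya 70 (Priya winner). Winner: Priya.
Anti-plurality — last-place votes: Sven 14, Nadia 22, Hassan 22, Priya 10, Mei 39. Winner: Priya.
The two methods agree.

yes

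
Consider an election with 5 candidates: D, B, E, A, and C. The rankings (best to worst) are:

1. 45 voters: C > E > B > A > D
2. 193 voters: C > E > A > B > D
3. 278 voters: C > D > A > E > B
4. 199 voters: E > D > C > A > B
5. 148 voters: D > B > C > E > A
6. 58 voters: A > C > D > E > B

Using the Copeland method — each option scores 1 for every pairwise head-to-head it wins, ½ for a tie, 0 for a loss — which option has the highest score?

D: beats B, E, and A; loses to C → score 3.
B: loses to D, E, A, and C → score 0.
E: beats B and A; loses to D and C → score 2.
A: beats B; loses to D, E, and C → score 1.
C: beats D, B, E, and A → score 4.
C has the best pairwise record.

C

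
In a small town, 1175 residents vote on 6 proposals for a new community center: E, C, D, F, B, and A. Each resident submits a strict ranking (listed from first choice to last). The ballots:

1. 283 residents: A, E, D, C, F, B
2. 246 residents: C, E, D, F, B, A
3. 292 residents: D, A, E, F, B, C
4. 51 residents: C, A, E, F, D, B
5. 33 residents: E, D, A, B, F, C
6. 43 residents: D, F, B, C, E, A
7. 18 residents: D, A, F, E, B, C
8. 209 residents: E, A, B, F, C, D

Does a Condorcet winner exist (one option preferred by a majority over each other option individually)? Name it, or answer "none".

Checking pairwise contests:
A beats E 644–531.
E beats C 835–340.
E beats D 822–353.
E beats F 1114–61.
E beats B 1132–43.
D beats A 632–543.
Every option loses at least one head-to-head, so there is no Condorcet winner.

none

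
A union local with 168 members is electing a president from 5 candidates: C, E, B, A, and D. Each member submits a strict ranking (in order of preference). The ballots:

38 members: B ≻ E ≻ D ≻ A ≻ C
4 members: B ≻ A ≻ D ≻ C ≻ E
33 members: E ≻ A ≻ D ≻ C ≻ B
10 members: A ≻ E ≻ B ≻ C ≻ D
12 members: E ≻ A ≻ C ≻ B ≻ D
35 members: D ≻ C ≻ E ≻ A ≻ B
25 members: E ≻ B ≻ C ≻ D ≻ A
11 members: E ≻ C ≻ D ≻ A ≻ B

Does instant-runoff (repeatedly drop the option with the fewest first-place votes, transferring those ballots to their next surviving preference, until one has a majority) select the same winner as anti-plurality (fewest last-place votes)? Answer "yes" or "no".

yes

Instant-runoff — R1 C 0, E 81, B 42, A 10, D 35 (C out); R2 E 81, B 42, A 10, D 35 (A out); R3 E 91, B 42, D 35 (E winner). Winner: E.
Anti-plurality — last-place votes: C 38, E 4, B 79, A 25, D 22. Winner: E.
The two methods agree.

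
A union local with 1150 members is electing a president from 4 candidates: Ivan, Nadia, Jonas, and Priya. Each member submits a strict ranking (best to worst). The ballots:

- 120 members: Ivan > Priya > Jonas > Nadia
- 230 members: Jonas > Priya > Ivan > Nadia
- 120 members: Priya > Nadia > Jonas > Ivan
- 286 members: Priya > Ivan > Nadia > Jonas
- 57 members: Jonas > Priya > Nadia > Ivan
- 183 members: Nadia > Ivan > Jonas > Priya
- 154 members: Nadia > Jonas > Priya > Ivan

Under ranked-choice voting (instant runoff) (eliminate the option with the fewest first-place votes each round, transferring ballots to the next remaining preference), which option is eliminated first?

Ivan

Round 1: Ivan 120, Nadia 337, Jonas 287, Priya 406. Eliminate Ivan.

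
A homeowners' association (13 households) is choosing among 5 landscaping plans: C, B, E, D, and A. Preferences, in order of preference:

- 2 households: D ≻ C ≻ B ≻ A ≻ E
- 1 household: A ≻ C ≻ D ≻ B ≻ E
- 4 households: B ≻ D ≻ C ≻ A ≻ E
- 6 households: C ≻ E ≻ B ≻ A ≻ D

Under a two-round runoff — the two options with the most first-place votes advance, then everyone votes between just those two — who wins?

Round 1 first-place votes: C 6, B 4, E 0, D 2, A 1.
C and B advance.
Runoff: C is preferred to B by 9 voters; B by 4.
C wins the runoff.

C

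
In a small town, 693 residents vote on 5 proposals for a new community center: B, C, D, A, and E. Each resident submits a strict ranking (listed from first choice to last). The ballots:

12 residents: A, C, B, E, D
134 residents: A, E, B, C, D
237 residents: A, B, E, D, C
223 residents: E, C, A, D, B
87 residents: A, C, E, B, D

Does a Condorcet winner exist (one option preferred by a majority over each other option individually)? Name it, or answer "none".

A

A vs B: 693–0 for A.
A vs C: 470–223 for A.
A vs D: 693–0 for A.
A vs E: 470–223 for A.
A beats every other option head-to-head.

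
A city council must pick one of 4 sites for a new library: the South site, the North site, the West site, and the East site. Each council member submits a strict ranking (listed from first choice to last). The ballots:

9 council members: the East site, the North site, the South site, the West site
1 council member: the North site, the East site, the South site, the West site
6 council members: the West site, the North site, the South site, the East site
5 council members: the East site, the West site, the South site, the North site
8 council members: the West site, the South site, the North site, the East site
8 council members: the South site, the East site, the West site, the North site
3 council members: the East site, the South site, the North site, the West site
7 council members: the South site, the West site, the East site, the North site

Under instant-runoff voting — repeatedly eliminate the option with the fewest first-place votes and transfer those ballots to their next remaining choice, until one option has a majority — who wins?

Round 1: the South site 15, the North site 1, the West site 14, the East site 17. Eliminate the North site.
Round 2: the South site 15, the West site 14, the East site 18. Eliminate the West site.
Round 3: the South site 29, the East site 18. The South site has a majority.

the South site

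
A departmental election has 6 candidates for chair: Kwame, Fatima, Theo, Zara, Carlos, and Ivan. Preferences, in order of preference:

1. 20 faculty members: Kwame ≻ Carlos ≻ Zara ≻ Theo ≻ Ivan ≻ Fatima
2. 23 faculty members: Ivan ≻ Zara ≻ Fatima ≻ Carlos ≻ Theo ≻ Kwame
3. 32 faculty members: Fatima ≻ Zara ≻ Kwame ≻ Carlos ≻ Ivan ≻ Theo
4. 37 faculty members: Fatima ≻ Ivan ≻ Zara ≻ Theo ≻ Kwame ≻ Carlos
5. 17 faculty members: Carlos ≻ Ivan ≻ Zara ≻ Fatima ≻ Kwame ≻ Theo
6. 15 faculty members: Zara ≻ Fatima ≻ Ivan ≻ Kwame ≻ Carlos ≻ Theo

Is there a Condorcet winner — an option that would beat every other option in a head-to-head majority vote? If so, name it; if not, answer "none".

Checking pairwise contests:
Fatima beats Kwame 124–20.
Zara beats Fatima 75–69.
Kwame beats Theo 84–60.
Ivan beats Zara 77–67.
Kwame beats Carlos 104–40.
Fatima beats Ivan 84–60.
Every option loses at least one head-to-head, so there is no Condorcet winner.

none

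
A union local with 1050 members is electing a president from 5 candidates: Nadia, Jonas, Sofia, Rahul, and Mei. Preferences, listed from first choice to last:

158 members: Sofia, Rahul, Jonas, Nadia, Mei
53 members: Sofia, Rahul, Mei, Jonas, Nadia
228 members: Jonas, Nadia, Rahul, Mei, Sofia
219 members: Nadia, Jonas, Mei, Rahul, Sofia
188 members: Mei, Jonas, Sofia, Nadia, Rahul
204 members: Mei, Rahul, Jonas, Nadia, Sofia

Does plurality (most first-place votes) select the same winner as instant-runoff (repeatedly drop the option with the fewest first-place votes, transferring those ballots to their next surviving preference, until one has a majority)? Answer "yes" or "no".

Plurality — first-place votes: Nadia 219, Jonas 228, Sofia 211, Rahul 0, Mei 392. Winner: Mei.
Instant-runoff — R1 Nadia 219, Jonas 228, Sofia 211, Rahul 0, Mei 392 (Rahul out); R2 Nadia 219, Jonas 228, Sofia 211, Mei 392 (Sofia out); R3 Nadia 219, Jonas 386, Mei 445 (Nadia out); R4 Jonas 605, Mei 445 (Jonas winner). Winner: Jonas.
The two methods disagree.

no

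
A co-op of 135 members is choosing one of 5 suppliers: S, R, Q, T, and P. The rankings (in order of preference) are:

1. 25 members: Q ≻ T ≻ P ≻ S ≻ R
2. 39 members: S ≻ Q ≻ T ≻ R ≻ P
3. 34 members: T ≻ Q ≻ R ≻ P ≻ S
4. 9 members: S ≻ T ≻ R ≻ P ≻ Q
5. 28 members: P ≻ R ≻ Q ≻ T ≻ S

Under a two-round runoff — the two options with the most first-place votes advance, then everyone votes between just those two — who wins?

Round 1 first-place votes: S 48, R 0, Q 25, T 34, P 28.
S and T advance.
Runoff: S is preferred to T by 48 voters; T by 87.
T wins the runoff.

T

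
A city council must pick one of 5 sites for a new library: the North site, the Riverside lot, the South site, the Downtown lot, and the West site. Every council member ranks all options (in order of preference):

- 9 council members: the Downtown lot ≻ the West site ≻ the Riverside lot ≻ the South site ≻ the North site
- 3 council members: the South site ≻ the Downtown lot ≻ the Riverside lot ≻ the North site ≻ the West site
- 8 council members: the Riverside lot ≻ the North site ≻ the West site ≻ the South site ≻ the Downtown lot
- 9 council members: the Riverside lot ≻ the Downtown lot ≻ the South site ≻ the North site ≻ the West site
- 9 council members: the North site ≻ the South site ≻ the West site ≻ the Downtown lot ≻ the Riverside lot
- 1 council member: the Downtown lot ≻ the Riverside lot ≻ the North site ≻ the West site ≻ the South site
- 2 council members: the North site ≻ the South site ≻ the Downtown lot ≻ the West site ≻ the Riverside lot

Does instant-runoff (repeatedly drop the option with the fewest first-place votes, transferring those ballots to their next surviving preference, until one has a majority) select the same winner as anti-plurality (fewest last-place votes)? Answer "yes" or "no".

no

Instant-runoff — R1 the North site 11, the Riverside lot 17, the South site 3, the Downtown lot 10, the West site 0 (the West site out); R2 the North site 11, the Riverside lot 17, the South site 3, the Downtown lot 10 (the South site out); R3 the North site 11, the Riverside lot 17, the Downtown lot 13 (the North site out); R4 the Riverside lot 17, the Downtown lot 24 (the Downtown lot winner). Winner: the Downtown lot.
Anti-plurality — last-place votes: the North site 9, the Riverside lot 11, the South site 1, the Downtown lot 8, the West site 12. Winner: the South site.
The two methods disagree.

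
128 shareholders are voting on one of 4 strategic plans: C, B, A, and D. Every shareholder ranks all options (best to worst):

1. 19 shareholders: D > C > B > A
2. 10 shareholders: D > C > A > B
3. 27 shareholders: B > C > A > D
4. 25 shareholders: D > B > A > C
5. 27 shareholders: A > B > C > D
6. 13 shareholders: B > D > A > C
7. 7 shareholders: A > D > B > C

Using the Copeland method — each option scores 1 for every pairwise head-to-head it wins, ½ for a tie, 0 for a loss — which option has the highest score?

C: loses to B, A, and D → score 0.
B: beats C, A, and D → score 3.
A: beats C; loses to B and D → score 1.
D: beats C and A; loses to B → score 2.
B has the best pairwise record.

B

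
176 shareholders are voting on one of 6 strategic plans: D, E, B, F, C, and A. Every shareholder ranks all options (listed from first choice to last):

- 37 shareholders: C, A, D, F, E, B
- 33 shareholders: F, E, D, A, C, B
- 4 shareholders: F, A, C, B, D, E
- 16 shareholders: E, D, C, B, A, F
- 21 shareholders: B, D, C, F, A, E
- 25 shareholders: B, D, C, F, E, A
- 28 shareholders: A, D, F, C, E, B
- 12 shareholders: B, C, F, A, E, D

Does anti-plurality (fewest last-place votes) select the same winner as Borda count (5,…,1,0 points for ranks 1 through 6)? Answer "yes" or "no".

Anti-plurality — last-place votes: D 12, E 25, B 98, F 16, C 0, A 25. Winner: C.
Borda — scores: D 574, E 314, B 330, F 471, C 520, A 431. Winner: D.
The two methods disagree.

no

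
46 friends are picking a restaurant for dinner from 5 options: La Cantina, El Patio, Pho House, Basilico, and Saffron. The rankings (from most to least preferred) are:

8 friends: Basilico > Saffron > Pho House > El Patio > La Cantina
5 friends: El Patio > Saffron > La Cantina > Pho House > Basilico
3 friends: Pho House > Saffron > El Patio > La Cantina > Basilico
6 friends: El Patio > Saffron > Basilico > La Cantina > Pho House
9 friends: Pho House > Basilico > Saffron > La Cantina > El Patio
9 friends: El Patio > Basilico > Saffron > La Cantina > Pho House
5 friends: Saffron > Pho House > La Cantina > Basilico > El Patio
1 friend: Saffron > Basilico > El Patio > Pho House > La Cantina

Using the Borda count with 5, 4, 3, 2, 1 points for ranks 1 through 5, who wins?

La Cantina: 8·1 + 5·3 + 3·2 + 6·2 + 9·2 + 9·2 + 5·3 + 1·1 = 93
El Patio: 8·2 + 5·5 + 3·3 + 6·5 + 9·1 + 9·5 + 5·1 + 1·3 = 142
Pho House: 8·3 + 5·2 + 3·5 + 6·1 + 9·5 + 9·1 + 5·4 + 1·2 = 131
Basilico: 8·5 + 5·1 + 3·1 + 6·3 + 9·4 + 9·4 + 5·2 + 1·4 = 152
Saffron: 8·4 + 5·4 + 3·4 + 6·4 + 9·3 + 9·3 + 5·5 + 1·5 = 172
Saffron has the highest Borda score (172).

Saffron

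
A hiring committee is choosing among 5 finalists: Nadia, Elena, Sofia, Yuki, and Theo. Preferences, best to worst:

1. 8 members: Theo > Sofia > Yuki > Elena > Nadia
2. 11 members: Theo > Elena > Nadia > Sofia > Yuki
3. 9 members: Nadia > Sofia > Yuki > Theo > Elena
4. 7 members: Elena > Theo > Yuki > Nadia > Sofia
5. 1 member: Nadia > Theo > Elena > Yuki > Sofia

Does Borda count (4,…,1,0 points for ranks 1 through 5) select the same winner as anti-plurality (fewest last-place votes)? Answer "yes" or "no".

yes

Borda — scores: Nadia 69, Elena 71, Sofia 62, Yuki 49, Theo 109. Winner: Theo.
Anti-plurality — last-place votes: Nadia 8, Elena 9, Sofia 8, Yuki 11, Theo 0. Winner: Theo.
The two methods agree.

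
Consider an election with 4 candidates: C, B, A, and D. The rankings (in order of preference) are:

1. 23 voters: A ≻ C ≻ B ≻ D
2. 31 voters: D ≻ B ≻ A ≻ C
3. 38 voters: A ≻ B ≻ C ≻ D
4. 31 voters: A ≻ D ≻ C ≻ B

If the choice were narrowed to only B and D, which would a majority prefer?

D

Voters preferring B to D: 61; preferring D to B: 62.
D wins the head-to-head.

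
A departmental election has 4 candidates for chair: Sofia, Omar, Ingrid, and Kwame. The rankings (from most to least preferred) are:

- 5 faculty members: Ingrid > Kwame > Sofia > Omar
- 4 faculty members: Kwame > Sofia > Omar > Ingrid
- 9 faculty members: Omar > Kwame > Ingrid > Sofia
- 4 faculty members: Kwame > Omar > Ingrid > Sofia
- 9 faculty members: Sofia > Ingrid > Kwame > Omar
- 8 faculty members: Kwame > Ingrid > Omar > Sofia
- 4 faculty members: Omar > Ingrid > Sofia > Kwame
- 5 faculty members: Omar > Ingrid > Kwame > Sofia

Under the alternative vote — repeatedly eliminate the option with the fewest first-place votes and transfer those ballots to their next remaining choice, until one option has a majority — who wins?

Round 1: Sofia 9, Omar 18, Ingrid 5, Kwame 16. Eliminate Ingrid.
Round 2: Sofia 9, Omar 18, Kwame 21. Eliminate Sofia.
Round 3: Omar 18, Kwame 30. Kwame has a majority.

Kwame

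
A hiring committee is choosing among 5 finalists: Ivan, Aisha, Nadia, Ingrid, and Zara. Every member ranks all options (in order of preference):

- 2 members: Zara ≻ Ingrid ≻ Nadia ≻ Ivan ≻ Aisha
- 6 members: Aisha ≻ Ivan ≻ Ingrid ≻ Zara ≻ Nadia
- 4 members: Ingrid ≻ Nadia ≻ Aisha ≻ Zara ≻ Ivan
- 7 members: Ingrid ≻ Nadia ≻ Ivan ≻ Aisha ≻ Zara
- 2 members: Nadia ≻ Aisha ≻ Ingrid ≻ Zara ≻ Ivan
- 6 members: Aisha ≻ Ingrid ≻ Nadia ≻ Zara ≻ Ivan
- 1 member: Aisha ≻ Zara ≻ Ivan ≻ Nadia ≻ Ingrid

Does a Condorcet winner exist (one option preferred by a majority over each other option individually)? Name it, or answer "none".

none

Checking pairwise contests:
Aisha beats Ivan 19–9.
Nadia beats Aisha 15–13.
Ingrid beats Nadia 25–3.
Aisha beats Ingrid 15–13.
Aisha beats Zara 26–2.
Every option loses at least one head-to-head, so there is no Condorcet winner.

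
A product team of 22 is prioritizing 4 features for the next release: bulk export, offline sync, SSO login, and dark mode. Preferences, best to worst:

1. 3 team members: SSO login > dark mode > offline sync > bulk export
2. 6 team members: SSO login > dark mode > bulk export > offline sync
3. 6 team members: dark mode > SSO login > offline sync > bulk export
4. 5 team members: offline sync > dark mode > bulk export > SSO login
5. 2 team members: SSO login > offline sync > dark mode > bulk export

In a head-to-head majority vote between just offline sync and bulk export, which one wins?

Voters preferring offline sync to bulk export: 16; preferring bulk export to offline sync: 6.
offline sync wins the head-to-head.

offline sync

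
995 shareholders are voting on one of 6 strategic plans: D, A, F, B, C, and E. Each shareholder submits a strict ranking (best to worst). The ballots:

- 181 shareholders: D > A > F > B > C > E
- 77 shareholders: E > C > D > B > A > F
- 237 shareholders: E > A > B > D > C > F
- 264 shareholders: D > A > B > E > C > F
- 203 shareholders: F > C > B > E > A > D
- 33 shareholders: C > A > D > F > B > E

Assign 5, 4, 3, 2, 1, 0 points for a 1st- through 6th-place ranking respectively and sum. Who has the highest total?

D: 181·5 + 77·3 + 237·2 + 264·5 + 203·0 + 33·3 = 3029
A: 181·4 + 77·1 + 237·4 + 264·4 + 203·1 + 33·4 = 3140
F: 181·3 + 77·0 + 237·0 + 264·0 + 203·5 + 33·2 = 1624
B: 181·2 + 77·2 + 237·3 + 264·3 + 203·3 + 33·1 = 2661
C: 181·1 + 77·4 + 237·1 + 264·1 + 203·4 + 33·5 = 1967
E: 181·0 + 77·5 + 237·5 + 264·2 + 203·2 + 33·0 = 2504
A has the highest Borda score (3140).

A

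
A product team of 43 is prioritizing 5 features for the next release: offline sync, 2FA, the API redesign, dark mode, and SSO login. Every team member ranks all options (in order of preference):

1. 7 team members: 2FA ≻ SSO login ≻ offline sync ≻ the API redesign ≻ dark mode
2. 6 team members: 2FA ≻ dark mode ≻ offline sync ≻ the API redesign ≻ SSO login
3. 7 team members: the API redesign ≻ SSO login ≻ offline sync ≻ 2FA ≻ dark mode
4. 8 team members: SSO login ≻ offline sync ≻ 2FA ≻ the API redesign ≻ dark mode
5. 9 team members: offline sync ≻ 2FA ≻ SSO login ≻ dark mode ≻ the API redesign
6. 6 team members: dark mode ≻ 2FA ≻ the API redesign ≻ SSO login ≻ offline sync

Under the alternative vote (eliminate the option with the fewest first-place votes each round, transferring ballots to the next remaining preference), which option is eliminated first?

dark mode

Round 1: offline sync 9, 2FA 13, the API redesign 7, dark mode 6, SSO login 8. Eliminate dark mode.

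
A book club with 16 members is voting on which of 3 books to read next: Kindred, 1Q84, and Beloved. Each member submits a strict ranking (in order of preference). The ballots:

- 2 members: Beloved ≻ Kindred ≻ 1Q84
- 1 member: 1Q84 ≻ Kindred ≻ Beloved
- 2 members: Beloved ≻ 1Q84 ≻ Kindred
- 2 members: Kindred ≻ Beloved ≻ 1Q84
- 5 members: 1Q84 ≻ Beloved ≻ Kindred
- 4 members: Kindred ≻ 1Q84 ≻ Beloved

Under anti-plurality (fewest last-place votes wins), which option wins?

1Q84

Last-place votes: Kindred 7, 1Q84 4, Beloved 5.
1Q84 is ranked last by the fewest voters, so 1Q84 wins.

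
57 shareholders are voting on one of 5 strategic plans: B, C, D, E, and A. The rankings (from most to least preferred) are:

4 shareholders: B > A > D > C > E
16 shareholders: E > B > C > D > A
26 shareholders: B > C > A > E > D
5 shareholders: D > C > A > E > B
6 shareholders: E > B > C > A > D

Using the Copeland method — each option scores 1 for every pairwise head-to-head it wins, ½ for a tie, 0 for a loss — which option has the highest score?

B

B: beats C, D, E, and A → score 4.
C: beats D, E, and A; loses to B → score 3.
D: loses to B, C, E, and A → score 0.
E: beats D; loses to B, C, and A → score 1.
A: beats D and E; loses to B and C → score 2.
B has the best pairwise record.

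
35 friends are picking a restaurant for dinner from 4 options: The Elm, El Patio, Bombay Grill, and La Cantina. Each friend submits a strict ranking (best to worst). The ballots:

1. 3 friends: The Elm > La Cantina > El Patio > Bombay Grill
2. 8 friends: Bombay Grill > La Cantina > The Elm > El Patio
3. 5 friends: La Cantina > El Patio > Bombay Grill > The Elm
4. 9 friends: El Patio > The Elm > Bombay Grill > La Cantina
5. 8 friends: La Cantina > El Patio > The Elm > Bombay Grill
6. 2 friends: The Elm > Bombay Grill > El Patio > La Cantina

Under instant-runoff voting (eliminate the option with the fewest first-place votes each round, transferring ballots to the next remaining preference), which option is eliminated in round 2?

Round 1: The Elm 5, El Patio 9, Bombay Grill 8, La Cantina 13. Eliminate The Elm.
Round 2: El Patio 9, Bombay Grill 10, La Cantina 16. Eliminate El Patio.

El Patio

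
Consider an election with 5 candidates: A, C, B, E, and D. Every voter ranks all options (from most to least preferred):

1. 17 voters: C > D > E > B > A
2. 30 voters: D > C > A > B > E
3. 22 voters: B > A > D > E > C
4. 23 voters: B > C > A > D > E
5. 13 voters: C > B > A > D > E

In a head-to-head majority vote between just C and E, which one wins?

Voters preferring C to E: 83; preferring E to C: 22.
C wins the head-to-head.

C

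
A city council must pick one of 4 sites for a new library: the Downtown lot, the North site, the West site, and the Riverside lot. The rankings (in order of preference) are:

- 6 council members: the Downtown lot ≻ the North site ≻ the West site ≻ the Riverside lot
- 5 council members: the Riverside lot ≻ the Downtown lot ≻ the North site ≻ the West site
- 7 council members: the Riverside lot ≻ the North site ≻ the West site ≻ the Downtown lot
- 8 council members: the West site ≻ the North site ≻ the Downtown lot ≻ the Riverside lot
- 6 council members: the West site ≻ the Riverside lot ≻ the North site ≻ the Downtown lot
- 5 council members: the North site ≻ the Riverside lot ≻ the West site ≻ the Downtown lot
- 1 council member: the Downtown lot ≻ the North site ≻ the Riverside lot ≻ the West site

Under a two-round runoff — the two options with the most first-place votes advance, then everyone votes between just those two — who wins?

Round 1 first-place votes: the Downtown lot 7, the North site 5, the West site 14, the Riverside lot 12.
the West site and the Riverside lot advance.
Runoff: the West site is preferred to the Riverside lot by 20 voters; the Riverside lot by 18.
the West site wins the runoff.

the West site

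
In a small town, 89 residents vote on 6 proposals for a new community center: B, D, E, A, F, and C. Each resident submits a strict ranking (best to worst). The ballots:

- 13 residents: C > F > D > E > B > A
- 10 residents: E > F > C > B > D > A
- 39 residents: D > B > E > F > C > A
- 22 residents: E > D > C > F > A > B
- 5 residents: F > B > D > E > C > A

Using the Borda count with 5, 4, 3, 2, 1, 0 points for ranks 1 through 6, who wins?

D

B: 13·1 + 10·2 + 39·4 + 22·0 + 5·4 = 209
D: 13·3 + 10·1 + 39·5 + 22·4 + 5·3 = 347
E: 13·2 + 10·5 + 39·3 + 22·5 + 5·2 = 313
A: 13·0 + 10·0 + 39·0 + 22·1 + 5·0 = 22
F: 13·4 + 10·4 + 39·2 + 22·2 + 5·5 = 239
C: 13·5 + 10·3 + 39·1 + 22·3 + 5·1 = 205
D has the highest Borda score (347).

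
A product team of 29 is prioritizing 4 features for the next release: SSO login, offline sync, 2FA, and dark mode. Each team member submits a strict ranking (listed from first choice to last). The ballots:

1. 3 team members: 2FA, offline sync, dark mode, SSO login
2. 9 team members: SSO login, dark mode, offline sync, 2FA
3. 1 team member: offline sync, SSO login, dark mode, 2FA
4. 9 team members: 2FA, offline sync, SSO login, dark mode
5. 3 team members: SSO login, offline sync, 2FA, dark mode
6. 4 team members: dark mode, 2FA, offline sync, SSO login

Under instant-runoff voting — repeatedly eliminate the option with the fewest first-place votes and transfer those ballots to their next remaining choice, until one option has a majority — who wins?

Round 1: SSO login 12, offline sync 1, 2FA 12, dark mode 4. Eliminate offline sync.
Round 2: SSO login 13, 2FA 12, dark mode 4. Eliminate dark mode.
Round 3: SSO login 13, 2FA 16. 2FA has a majority.

2FA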